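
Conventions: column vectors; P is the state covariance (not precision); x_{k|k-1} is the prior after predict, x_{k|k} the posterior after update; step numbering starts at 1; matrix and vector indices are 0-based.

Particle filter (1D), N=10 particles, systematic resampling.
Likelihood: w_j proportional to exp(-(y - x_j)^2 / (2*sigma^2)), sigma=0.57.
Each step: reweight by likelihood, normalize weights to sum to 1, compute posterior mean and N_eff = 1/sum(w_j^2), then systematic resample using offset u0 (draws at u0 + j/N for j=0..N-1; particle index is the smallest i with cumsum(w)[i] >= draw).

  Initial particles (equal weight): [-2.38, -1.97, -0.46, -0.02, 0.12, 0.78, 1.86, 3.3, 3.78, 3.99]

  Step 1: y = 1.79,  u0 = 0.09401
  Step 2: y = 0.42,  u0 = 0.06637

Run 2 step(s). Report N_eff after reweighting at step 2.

step 1: w=[0.0000, 0.0000, 0.0003, 0.0052, 0.0109, 0.1659, 0.7915, 0.0239, 0.0018, 0.0005]  mean=1.6902  Neff=1.5272  idx=[5, 6, 6, 6, 6, 6, 6, 6, 6, 7]
step 2: w=[0.7135, 0.0358, 0.0358, 0.0358, 0.0358, 0.0358, 0.0358, 0.0358, 0.0358, 0.0000]  mean=1.0895  Neff=1.9257  idx=[0, 0, 0, 0, 0, 0, 0, 2, 5, 8]

N_eff = 1.9257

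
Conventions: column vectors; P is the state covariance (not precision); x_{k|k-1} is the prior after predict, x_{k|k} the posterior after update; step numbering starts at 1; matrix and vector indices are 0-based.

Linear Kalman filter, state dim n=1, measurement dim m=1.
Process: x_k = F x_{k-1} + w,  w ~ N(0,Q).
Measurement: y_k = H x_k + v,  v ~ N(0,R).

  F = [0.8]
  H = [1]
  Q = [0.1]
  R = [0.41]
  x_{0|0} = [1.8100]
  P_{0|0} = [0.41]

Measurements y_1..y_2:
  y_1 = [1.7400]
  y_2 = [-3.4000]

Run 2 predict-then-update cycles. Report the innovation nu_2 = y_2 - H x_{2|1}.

innov = [-4.6680]

step 1: x^-=[1.4480]  P^-=[0.3624]  S=[0.7724]  K=[0.4692]  nu=[0.2920]  x^+=[1.5850]  P^+=[0.1924]
step 2: x^-=[1.2680]  P^-=[0.2231]  S=[0.6331]  K=[0.3524]  nu=[-4.6680]  x^+=[-0.3770]  P^+=[0.1445]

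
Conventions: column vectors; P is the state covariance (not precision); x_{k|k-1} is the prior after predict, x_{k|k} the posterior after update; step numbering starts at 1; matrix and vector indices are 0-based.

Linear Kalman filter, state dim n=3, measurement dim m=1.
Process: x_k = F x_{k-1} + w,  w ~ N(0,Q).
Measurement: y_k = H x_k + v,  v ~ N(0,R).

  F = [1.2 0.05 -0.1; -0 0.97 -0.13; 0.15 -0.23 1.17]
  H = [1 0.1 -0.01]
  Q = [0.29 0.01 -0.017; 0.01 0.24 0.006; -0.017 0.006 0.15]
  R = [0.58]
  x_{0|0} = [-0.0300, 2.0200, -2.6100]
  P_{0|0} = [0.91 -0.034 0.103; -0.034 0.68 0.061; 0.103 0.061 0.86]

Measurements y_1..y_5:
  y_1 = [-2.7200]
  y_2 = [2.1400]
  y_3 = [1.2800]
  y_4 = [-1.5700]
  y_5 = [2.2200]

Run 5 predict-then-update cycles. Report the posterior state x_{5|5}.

step 1: x^-=[0.3260, 2.2987, -3.5228]  P^-=[1.5813 -0.0078 0.1955; -0.0078 0.8790 -0.2124; 0.1955 -0.2124 1.3894]  S=[2.1652]  K=[0.7291; 0.0380; 0.0741]  nu=[-3.3111]  x^+=[-2.0880, 2.1730, -3.7681]  P^+=[0.4304 -0.0677 0.0786; -0.0677 0.8758 -0.2185; 0.0786 -0.2185 1.3775]
step 2: x^-=[-2.0202, 2.5976, -5.2216]  P^-=[0.9010 0.0019 -0.0012; 0.0019 1.1425 -0.6648; -0.0012 -0.6648 2.2415]  S=[1.4943]  K=[0.6030; 0.0822; -0.0603]  nu=[3.8482]  x^+=[0.3005, 2.9138, -5.4537]  P^+=[0.3575 -0.0722 0.0531; -0.0722 1.1324 -0.6574; 0.0531 -0.6574 2.2361]
step 3: x^-=[1.0516, 3.5354, -7.0059]  P^-=[0.8152 0.0698 -0.1877; 0.0698 1.5090 -1.3640; -0.1877 -1.3640 3.6564]  S=[1.4311]  K=[0.5758; 0.1637; -0.2520]  nu=[-0.1952]  x^+=[0.9392, 3.5034, -6.9567]  P^+=[0.3407 -0.0652 0.0200; -0.0652 1.4707 -1.3050; 0.0200 -1.3050 3.5655]
step 4: x^-=[1.9979, 4.3027, -8.8043]  P^-=[0.8204 0.1838 -0.4509; 0.1838 2.0131 -2.3943; -0.4509 -2.3943 5.8301]  S=[1.4716]  K=[0.5730; 0.2780; -0.5087]  nu=[-4.0862]  x^+=[-0.3435, 3.1669, -6.7257]  P^+=[0.3372 -0.0506 -0.0219; -0.0506 1.8994 -2.1863; -0.0219 -2.1863 5.4493]
step 5: x^-=[0.4187, 3.9462, -8.6490]  P^-=[0.8558 0.3438 -0.8108; 0.3438 2.6707 -3.8001; -0.8108 -3.8001 8.8900]  S=[1.5560]  K=[0.5773; 0.4170; -0.8224]  nu=[1.3202]  x^+=[1.1809, 4.4967, -9.7347]  P^+=[0.3372 -0.0308 -0.0720; -0.0308 2.4001 -3.2665; -0.0720 -3.2665 7.8376]

x_post = [1.1809, 4.4967, -9.7347]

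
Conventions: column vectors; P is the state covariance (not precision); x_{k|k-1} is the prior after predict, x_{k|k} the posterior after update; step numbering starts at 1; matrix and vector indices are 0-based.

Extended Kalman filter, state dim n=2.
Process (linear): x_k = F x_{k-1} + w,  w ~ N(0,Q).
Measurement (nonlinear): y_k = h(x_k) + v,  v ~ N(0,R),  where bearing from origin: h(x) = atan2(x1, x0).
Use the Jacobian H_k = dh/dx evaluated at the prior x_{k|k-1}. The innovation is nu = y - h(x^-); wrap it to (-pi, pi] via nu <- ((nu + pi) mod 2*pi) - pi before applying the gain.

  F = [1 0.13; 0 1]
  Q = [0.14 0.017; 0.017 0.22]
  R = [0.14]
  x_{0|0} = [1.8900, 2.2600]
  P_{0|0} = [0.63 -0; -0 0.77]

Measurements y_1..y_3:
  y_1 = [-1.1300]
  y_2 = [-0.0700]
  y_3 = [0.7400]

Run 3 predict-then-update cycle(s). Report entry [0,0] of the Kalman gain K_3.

step 1: x^-=[2.1838, 2.2600]  P^-=[0.7830 0.1171; 0.1171 0.9900]  H_jac=[-0.2288 0.2211]  S=[0.2175]  K=[-0.7046; 0.8830]  nu=[-1.9325]  x^+=[3.5454, 0.5535]  P^+=[0.6750 0.2525; 0.2525 0.8204]
step 2: x^-=[3.6174, 0.5535]  P^-=[0.8945 0.3761; 0.3761 1.0404]  H_jac=[-0.0413 0.2701]  S=[0.2090]  K=[0.3091; 1.2700]  nu=[-0.2218]  x^+=[3.5488, 0.2718]  P^+=[0.8745 0.2940; 0.2940 0.7032]
step 3: x^-=[3.5841, 0.2718]  P^-=[1.1029 0.4025; 0.4025 0.9232]  H_jac=[-0.0210 0.2774]  S=[0.2068]  K=[0.4276; 1.1973]  nu=[0.6643]  x^+=[3.8682, 1.0672]  P^+=[1.0651 0.2966; 0.2966 0.6267]

K[0,0] = 0.4276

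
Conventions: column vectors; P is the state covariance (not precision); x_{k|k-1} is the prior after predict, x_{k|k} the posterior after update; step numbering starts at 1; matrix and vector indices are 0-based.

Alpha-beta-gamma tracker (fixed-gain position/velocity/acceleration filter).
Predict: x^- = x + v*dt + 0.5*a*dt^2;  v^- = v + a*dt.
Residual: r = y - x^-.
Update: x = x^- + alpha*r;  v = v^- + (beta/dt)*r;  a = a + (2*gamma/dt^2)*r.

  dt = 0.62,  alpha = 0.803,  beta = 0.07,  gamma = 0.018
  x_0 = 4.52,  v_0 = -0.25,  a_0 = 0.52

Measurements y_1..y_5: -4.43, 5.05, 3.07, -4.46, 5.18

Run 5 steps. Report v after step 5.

v_post = 0.2616

step 1: x_pred=4.4649  r=-8.8949  x^+=-2.6777  v^+=-0.9319  a^+=-0.3130
step 2: x_pred=-3.3156  r=8.3656  x^+=3.4020  v^+=-0.1814  a^+=0.4704
step 3: x_pred=3.3799  r=-0.3099  x^+=3.1310  v^+=0.0752  a^+=0.4414
step 4: x_pred=3.2625  r=-7.7225  x^+=-2.9387  v^+=-0.5230  a^+=-0.2818
step 5: x_pred=-3.3171  r=8.4971  x^+=3.5061  v^+=0.2616  a^+=0.5139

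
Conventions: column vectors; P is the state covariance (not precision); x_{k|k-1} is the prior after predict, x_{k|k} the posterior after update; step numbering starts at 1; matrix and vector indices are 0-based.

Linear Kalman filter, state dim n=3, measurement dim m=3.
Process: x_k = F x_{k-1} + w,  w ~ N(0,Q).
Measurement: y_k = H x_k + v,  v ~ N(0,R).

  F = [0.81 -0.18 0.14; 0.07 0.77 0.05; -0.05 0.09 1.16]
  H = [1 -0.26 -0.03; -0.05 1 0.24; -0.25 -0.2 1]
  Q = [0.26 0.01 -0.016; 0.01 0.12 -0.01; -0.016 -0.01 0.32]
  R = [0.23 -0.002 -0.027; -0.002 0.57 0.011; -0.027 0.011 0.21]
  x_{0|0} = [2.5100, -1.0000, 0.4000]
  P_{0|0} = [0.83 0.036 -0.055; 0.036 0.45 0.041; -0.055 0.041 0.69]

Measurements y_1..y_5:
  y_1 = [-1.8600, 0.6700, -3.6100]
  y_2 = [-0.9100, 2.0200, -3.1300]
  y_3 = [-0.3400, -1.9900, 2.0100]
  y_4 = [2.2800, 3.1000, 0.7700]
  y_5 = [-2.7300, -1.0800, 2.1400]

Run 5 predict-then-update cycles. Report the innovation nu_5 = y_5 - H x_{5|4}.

step 1: x^-=[2.2691, -0.5743, 0.2485]  P^-=[0.8076 0.0228 -0.0012; 0.0228 0.3992 0.0896; -0.0012 0.0896 1.2688]  S=[1.0554 -0.1408 -0.2733; -0.1408 1.0851 0.3257; -0.2733 0.3257 1.5123]  K=[0.7669 0.0884 -0.0178; -0.0492 0.4086 -0.0942; 0.1737 0.1369 0.8292]  nu=[-4.2710, 1.2981, -3.4061]  x^+=[-0.8308, 0.4870, -3.1401]  P^+=[0.1907 0.0500 0.0342; 0.0500 0.2241 0.0433; 0.0342 0.0433 0.1882]
step 2: x^-=[-1.2002, 0.1599, -3.5571]  P^-=[0.3871 0.0276 0.0307; 0.0276 0.2632 0.0558; 0.0307 0.0558 0.5801]  S=[0.6200 -0.0637 -0.1145; -0.0637 0.8909 0.1455; -0.1145 0.1455 0.7900]  K=[0.6153 0.0637 -0.0132; -0.0489 0.3169 -0.0702; 0.1406 0.1112 0.7104]  nu=[0.2251, 2.6538, 0.1591]  x^+=[-0.8947, 0.9787, -3.1174]  P^+=[0.1519 0.0362 0.0265; 0.0362 0.1737 0.0338; 0.0265 0.0338 0.1600]
step 3: x^-=[-1.3373, 0.5351, -3.4834]  P^-=[0.3622 0.0225 0.0221; 0.0225 0.2308 0.0421; 0.0221 0.0421 0.5408]  S=[0.5960 -0.0598 -0.1132; -0.0598 0.8503 0.1314; -0.1132 0.1314 0.7570]  K=[0.5994 0.0560 -0.0164; -0.0495 0.2894 -0.0704; 0.1344 0.1024 0.6983]  nu=[1.0320, -1.7559, 5.2661]  x^+=[-0.9038, -0.3951, 0.1528]  P^+=[0.1473 0.0321 0.0242; 0.0321 0.1588 0.0295; 0.0242 0.0295 0.1561]
step 4: x^-=[-0.6396, -0.3598, 0.1868]  P^-=[0.3595 0.0212 0.0202; 0.0212 0.2212 0.0369; 0.0202 0.0369 0.5348]  S=[0.5932 -0.0584 -0.1133; -0.0584 0.8380 0.1274; -0.1133 0.1274 0.7533]  K=[0.5976 0.0539 -0.0173; -0.0491 0.2807 -0.0716; 0.1337 0.0994 0.6967]  nu=[2.8316, 3.3830, 0.3513]  x^+=[1.2290, 0.4256, 1.1463]  P^+=[0.1466 0.0310 0.0237; 0.0310 0.1542 0.0280; 0.0237 0.0280 0.1553]
step 5: x^-=[1.0793, 0.4710, 1.3065]  P^-=[0.3591 0.0209 0.0199; 0.0209 0.2182 0.0351; 0.0199 0.0351 0.5334]  S=[0.5928 -0.0578 -0.1131; -0.0578 0.8341 0.1261; -0.1131 0.1261 0.7526]  K=[0.5975 0.0533 -0.0175; -0.0489 0.2779 -0.0722; 0.1336 0.0984 0.6963]  nu=[-3.6477, -1.8106, 1.1975]  x^+=[-1.2175, 0.0596, 1.4748]  P^+=[0.1465 0.0307 0.0235; 0.0307 0.1527 0.0274; 0.0235 0.0274 0.1551]

innov = [-3.6477, -1.8106, 1.1975]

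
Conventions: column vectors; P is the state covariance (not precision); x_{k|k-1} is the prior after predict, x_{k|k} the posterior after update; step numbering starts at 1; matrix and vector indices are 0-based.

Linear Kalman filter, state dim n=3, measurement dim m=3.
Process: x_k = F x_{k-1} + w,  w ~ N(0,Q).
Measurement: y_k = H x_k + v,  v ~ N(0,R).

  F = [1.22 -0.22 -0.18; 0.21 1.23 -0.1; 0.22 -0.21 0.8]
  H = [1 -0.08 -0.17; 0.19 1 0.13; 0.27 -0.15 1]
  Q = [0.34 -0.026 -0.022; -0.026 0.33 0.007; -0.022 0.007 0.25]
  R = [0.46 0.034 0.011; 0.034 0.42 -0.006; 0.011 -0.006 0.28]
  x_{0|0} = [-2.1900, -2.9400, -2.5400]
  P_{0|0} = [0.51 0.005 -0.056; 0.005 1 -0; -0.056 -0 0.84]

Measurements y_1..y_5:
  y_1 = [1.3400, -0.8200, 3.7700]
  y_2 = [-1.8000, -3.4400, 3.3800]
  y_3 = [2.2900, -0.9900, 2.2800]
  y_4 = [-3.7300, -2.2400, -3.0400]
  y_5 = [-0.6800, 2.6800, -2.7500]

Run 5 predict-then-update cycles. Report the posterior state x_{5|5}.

x_post = [-1.5185, 1.2052, -1.5203]

step 1: x^-=[-1.5678, -3.8221, -1.8964]  P^-=[1.1966 -0.1346 -0.0138; -0.1346 1.8787 -0.3020; -0.0138 -0.3020 0.8362]  S=[1.7108 0.0132 0.2408; 0.0132 2.2257 -0.4494; 0.2408 -0.4494 1.3397]  K=[0.6862 0.0660 0.1447; -0.1171 0.7792 -0.1804; -0.1768 0.0555 0.7056]  nu=[2.2796, 3.5465, 5.5164]  x^+=[1.0289, -2.3208, 1.7896]  P^+=[0.3128 -0.0044 -0.0374; -0.0044 0.3260 -0.0064; -0.0374 -0.0064 0.2044]
step 2: x^-=[1.4437, -2.8175, 2.1454]  P^-=[0.8462 -0.0295 0.0147; -0.0295 0.8400 -0.0920; 0.0147 -0.0920 0.3997]  S=[1.3204 0.1077 0.2057; 0.1077 1.2629 -0.1306; 0.2057 -0.1306 0.7983]  K=[0.6094 0.0705 0.1647; -0.0897 0.6429 -0.1547; -0.1255 0.0393 0.5618]  nu=[-3.1044, -1.1758, 0.4221]  x^+=[-0.4614, -3.3601, 2.7259]  P^+=[0.2805 -0.0009 -0.0235; -0.0009 0.2690 -0.0076; -0.0235 -0.0076 0.1609]
step 3: x^-=[-0.3144, -4.5024, 2.7848]  P^-=[0.7859 -0.0201 0.0219; -0.0201 0.7534 -0.0736; 0.0219 -0.0736 0.3728]  S=[1.2552 0.1105 0.1972; 0.1105 1.1824 -0.1024; 0.1972 -0.1024 0.7626]  K=[0.5919 0.0709 0.1674; -0.0857 0.6212 -0.1463; -0.1179 0.0406 0.5470]  nu=[2.7176, 3.2101, -1.0953]  x^+=[1.3383, -2.5809, 1.9957]  P^+=[0.2730 -0.0003 -0.0208; -0.0003 0.2598 -0.0066; -0.0208 -0.0066 0.1562]
step 4: x^-=[1.8414, -3.0930, 2.4330]  P^-=[0.7726 -0.0193 0.0223; -0.0193 0.7390 -0.0697; 0.0223 -0.0697 0.3696]  S=[1.2417 0.1093 0.1940; 0.1093 1.1688 -0.0972; 0.1940 -0.0972 0.7571]  K=[0.5881 0.0705 0.1671; -0.0854 0.6174 -0.1443; -0.1170 0.0413 0.5452]  nu=[-5.4052, 0.1869, -6.4341]  x^+=[-2.3998, -1.5879, -0.4351]  P^+=[0.2713 -0.0003 -0.0204; -0.0003 0.2581 -0.0062; -0.0204 -0.0062 0.1557]
step 5: x^-=[-2.5001, -2.4135, -0.5426]  P^-=[0.7699 -0.0195 0.0221; -0.0195 0.7363 -0.0689; 0.0221 -0.0689 0.3691]  S=[1.2390 0.1087 0.1932; 0.1087 1.1661 -0.0963; 0.1932 -0.0963 0.7560]  K=[0.5874 0.0703 0.1669; -0.0854 0.6166 -0.1439; -0.1169 0.0415 0.5450]  nu=[1.5348, 5.6391, -1.8944]  x^+=[-1.5185, 1.2052, -1.5203]  P^+=[0.2709 -0.0003 -0.0204; -0.0003 0.2578 -0.0062; -0.0204 -0.0062 0.1556]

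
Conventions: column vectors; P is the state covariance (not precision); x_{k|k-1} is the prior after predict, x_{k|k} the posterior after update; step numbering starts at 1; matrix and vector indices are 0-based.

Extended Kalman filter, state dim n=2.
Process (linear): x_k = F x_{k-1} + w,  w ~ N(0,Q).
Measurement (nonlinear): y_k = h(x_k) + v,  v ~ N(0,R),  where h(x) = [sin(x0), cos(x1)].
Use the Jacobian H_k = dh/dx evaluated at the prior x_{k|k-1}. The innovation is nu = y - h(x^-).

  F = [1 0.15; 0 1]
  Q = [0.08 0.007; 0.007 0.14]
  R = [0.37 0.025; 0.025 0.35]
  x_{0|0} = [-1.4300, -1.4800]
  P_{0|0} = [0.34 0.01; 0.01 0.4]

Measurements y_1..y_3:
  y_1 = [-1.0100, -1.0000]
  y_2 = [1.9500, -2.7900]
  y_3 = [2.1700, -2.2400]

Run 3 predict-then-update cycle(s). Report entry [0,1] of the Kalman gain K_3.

step 1: x^-=[-1.6520, -1.4800]  P^-=[0.4320 0.0770; 0.0770 0.5400]  H_jac=[-0.0811 0.0000; 0.0000 0.9959]  S=[0.3728 0.0188; 0.0188 0.8856]  K=[-0.0985 0.0887; -0.0474 0.6083]  nu=[-0.0133, -1.0907]  x^+=[-1.7474, -2.1428]  P^+=[0.4217 0.0287; 0.0287 0.2126]
step 2: x^-=[-2.0688, -2.1428]  P^-=[0.5151 0.0676; 0.0676 0.3526]  H_jac=[-0.4777 0.0000; 0.0000 0.8408]  S=[0.4876 -0.0021; -0.0021 0.5993]  K=[-0.5043 0.0930; -0.0640 0.4945]  nu=[2.8285, -2.2487]  x^+=[-3.7045, -3.4359]  P^+=[0.3858 0.0237; 0.0237 0.2039]
step 3: x^-=[-4.2199, -3.4359]  P^-=[0.4775 0.0613; 0.0613 0.3439]  H_jac=[-0.4729 0.0000; 0.0000 -0.2900]  S=[0.4768 0.0334; 0.0334 0.3789]  K=[-0.4732 -0.0052; -0.0426 -0.2595]  nu=[1.2889, -1.2830]  x^+=[-4.8230, -3.1579]  P^+=[0.3705 0.0471; 0.0471 0.3168]

K[0,1] = -0.0052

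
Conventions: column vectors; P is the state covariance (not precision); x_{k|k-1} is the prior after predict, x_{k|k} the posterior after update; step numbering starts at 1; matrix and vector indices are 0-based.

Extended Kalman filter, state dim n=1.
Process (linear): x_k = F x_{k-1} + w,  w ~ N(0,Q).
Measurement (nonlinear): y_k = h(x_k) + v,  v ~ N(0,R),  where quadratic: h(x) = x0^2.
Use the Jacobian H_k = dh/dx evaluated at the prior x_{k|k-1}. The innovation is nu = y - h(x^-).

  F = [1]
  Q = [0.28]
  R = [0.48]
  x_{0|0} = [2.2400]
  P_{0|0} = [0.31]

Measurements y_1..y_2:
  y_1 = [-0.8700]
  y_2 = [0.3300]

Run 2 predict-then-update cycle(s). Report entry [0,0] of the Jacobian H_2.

H_jac[0,0] = 1.9540

step 1: x^-=[2.2400]  P^-=[0.5900]  H_jac=[4.4800]  S=[12.3215]  K=[0.2145]  nu=[-5.8876]  x^+=[0.9770]  P^+=[0.0230]
step 2: x^-=[0.9770]  P^-=[0.3030]  H_jac=[1.9540]  S=[1.6368]  K=[0.3617]  nu=[-0.6245]  x^+=[0.7511]  P^+=[0.0889]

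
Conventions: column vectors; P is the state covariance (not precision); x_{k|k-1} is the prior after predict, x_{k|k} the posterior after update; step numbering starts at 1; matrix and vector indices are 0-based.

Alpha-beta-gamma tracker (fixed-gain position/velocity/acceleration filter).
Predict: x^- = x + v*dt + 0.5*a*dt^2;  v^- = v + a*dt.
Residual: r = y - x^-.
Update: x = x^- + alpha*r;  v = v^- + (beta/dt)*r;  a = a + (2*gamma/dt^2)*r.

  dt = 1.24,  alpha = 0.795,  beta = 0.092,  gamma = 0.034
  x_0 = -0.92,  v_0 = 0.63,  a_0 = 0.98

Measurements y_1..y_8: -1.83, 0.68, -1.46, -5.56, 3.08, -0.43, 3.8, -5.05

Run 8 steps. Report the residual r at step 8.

resid = -12.8248

step 1: x_pred=0.6146  r=-2.4446  x^+=-1.3289  v^+=1.6638  a^+=0.8719
step 2: x_pred=1.4046  r=-0.7246  x^+=0.8285  v^+=2.6912  a^+=0.8398
step 3: x_pred=4.8113  r=-6.2713  x^+=-0.1744  v^+=3.2673  a^+=0.5625
step 4: x_pred=4.3095  r=-9.8695  x^+=-3.5367  v^+=3.2326  a^+=0.1260
step 5: x_pred=0.5685  r=2.5115  x^+=2.5651  v^+=3.5752  a^+=0.2371
step 6: x_pred=7.1806  r=-7.6106  x^+=1.1302  v^+=3.3045  a^+=-0.0995
step 7: x_pred=5.1512  r=-1.3512  x^+=4.0770  v^+=3.0809  a^+=-0.1592
step 8: x_pred=7.7748  r=-12.8248  x^+=-2.4209  v^+=1.9319  a^+=-0.7264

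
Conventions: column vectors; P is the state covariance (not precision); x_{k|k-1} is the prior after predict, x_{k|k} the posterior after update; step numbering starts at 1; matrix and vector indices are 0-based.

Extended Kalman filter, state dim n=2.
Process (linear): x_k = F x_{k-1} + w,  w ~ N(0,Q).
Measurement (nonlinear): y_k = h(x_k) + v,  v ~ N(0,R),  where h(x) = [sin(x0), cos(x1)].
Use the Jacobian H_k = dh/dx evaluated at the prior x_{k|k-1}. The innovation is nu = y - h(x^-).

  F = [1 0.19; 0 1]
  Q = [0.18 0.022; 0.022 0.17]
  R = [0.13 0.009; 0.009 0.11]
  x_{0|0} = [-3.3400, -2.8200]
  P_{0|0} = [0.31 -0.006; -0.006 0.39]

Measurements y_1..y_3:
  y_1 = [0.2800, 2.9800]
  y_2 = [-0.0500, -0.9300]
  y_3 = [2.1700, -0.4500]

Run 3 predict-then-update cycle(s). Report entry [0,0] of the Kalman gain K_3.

step 1: x^-=[-3.8758, -2.8200]  P^-=[0.5018 0.0901; 0.0901 0.5600]  H_jac=[-0.7424 0.0000; 0.0000 0.3161]  S=[0.4065 -0.0121; -0.0121 0.1659]  K=[-0.9132 0.1048; -0.1330 1.0569]  nu=[-0.3900, 3.9287]  x^+=[-3.1079, 1.3841]  P^+=[0.1586 0.0105; 0.0105 0.3640]
step 2: x^-=[-2.8449, 1.3841]  P^-=[0.3558 0.1016; 0.1016 0.5340]  H_jac=[-0.9563 0.0000; 0.0000 -0.9826]  S=[0.4554 0.1045; 0.1045 0.6256]  K=[-0.7388 -0.0362; -0.0218 -0.8351]  nu=[0.2423, -1.1156]  x^+=[-2.9836, 2.3105]  P^+=[0.1008 0.0108; 0.0108 0.0937]
step 3: x^-=[-2.5446, 2.3105]  P^-=[0.2883 0.0506; 0.0506 0.2637]  H_jac=[-0.8270 0.0000; 0.0000 -0.7387]  S=[0.3272 0.0399; 0.0399 0.2539]  K=[-0.7246 -0.0333; -0.0350 -0.7617]  nu=[2.7322, 0.2241]  x^+=[-4.5319, 2.0442]  P^+=[0.1143 0.0138; 0.0138 0.1139]

K[0,0] = -0.7246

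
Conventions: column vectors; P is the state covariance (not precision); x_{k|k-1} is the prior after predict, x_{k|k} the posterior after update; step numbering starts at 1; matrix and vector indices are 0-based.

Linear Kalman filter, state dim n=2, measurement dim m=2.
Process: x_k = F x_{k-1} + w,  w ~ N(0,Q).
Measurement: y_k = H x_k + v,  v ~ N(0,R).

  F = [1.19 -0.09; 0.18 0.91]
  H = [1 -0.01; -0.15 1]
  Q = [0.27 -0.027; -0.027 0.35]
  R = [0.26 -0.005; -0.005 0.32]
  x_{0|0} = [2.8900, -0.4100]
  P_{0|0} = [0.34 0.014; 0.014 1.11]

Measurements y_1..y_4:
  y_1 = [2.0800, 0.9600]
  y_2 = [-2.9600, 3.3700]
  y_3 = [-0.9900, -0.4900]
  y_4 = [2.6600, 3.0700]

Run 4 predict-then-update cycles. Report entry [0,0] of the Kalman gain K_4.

step 1: x^-=[3.4760, 0.1471]  P^-=[0.7575 -0.0301; -0.0301 1.2848]  S=[1.0182 -0.1617; -0.1617 1.6309]  K=[0.7419 -0.0146; 0.0846 0.7990]  nu=[-1.3945, 1.3343]  x^+=[2.4219, 1.0951]  P^+=[0.1932 0.0206; 0.0206 0.2583]
step 2: x^-=[2.7835, 1.4325]  P^-=[0.5412 0.0152; 0.0152 0.5769]  S=[0.8010 -0.0767; -0.0767 0.9045]  K=[0.6740 -0.0158; 0.0732 0.6415]  nu=[-5.7292, 2.3550]  x^+=[-1.1152, 2.5238]  P^+=[0.1755 0.0179; 0.0179 0.2076]
step 3: x^-=[-1.5542, 2.0959]  P^-=[0.5164 0.0127; 0.0127 0.5335]  S=[0.7762 -0.0751; -0.0751 0.8613]  K=[0.6634 -0.0174; 0.0698 0.6233]  nu=[0.5851, -2.8190]  x^+=[-1.1170, 0.3797]  P^+=[0.1728 0.0170; 0.0170 0.2017]
step 4: x^-=[-1.3634, 0.1445]  P^-=[0.5126 0.0117; 0.0117 0.5282]  S=[0.7724 -0.0755; -0.0755 0.8562]  K=[0.6617 -0.0178; 0.0689 0.6209]  nu=[4.0249, 2.7210]  x^+=[1.2515, 2.1115]  P^+=[0.1723 0.0168; 0.0168 0.2009]

K[0,0] = 0.6617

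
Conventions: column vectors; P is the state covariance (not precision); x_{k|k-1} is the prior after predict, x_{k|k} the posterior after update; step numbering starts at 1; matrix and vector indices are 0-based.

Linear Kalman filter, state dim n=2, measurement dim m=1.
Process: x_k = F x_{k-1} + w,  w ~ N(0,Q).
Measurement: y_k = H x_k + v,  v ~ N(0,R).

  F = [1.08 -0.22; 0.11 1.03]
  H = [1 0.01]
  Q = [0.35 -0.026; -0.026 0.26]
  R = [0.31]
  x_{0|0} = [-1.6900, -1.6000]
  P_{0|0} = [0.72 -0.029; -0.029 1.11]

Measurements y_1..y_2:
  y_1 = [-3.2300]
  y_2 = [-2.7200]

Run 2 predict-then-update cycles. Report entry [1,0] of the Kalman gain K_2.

step 1: x^-=[-1.4732, -1.8339]  P^-=[1.2573 -0.2235; -0.2235 1.4397]  S=[1.5630]  K=[0.8030; -0.1338]  nu=[-1.7385]  x^+=[-2.8692, -1.6013]  P^+=[0.2495 -0.0556; -0.0556 1.4118]
step 2: x^-=[-2.7464, -1.9649]  P^-=[0.7358 -0.3768; -0.3768 1.7481]  S=[1.0384]  K=[0.7049; -0.3460]  nu=[0.0461]  x^+=[-2.7140, -1.9809]  P^+=[0.2198 -0.1235; -0.1235 1.6238]

K[1,0] = -0.3460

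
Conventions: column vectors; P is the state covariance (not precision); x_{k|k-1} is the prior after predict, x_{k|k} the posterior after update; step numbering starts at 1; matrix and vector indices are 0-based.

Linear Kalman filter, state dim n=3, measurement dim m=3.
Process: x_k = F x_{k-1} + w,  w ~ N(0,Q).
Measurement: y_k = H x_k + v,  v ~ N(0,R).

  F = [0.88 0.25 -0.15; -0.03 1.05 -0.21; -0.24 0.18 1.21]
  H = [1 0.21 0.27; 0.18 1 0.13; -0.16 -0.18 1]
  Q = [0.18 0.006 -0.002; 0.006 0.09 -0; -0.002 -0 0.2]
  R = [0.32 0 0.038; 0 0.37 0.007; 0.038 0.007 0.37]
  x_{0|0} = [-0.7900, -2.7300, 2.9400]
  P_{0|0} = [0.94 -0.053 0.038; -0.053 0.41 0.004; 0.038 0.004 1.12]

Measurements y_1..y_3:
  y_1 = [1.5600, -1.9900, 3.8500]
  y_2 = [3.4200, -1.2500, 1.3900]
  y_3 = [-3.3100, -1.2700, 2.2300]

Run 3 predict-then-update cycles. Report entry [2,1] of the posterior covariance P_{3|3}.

P_post[2,1] = 0.0067

step 1: x^-=[-1.8187, -3.4602, 3.2556]  P^-=[0.9251 0.0678 -0.3476; 0.0678 0.5943 -0.1812; -0.3476 -0.1812 1.8915]  S=[1.2294 0.3121 0.0019; 0.3121 0.9873 -0.1261; 0.0019 -0.1261 2.4848]  K=[0.7025 -0.0571 -0.2078; -0.0326 0.5892 -0.0904; 0.0804 0.0790 0.8007]  nu=[3.2263, 1.3743, -0.3194]  x^+=[0.4358, -2.7266, 3.3678]  P^+=[0.2364 -0.0620 -0.0239; -0.0620 0.2285 0.0006; -0.0239 0.0006 0.2961]
step 2: x^-=[-0.8033, -3.5833, 3.4797]  P^-=[0.3630 0.0164 -0.1277; 0.0164 0.3585 -0.0140; -0.1277 -0.0140 0.6741]  S=[0.6843 0.1544 0.0205; 0.1544 0.7479 -0.0175; 0.0205 -0.0175 1.1119]  K=[0.4948 -0.0192 -0.1791; 0.0234 0.4744 -0.0659; 0.0396 0.0742 0.6274]  nu=[4.0363, 2.0255, -2.8632]  x^+=[1.6678, -2.3389, 1.9937]  P^+=[0.1662 -0.0347 -0.0273; -0.0347 0.1805 0.0067; -0.0273 0.0067 0.2310]
step 3: x^-=[0.5839, -2.9246, 1.5910]  P^-=[0.3166 0.0279 -0.1025; 0.0279 0.2982 -0.0065; -0.1025 -0.0065 0.5754]  S=[0.6473 0.1485 0.0264; 0.1485 0.6917 -0.0091; 0.0264 -0.0091 0.9999]  K=[0.4618 0.0021 -0.1703; 0.0416 0.4273 -0.0619; 0.0390 0.0714 0.5926]  nu=[-3.7093, 1.3426, 0.2060]  x^+=[-1.1614, -2.5179, 1.6641]  P^+=[0.1534 -0.0247 -0.0254; -0.0247 0.1613 0.0067; -0.0254 0.0067 0.2184]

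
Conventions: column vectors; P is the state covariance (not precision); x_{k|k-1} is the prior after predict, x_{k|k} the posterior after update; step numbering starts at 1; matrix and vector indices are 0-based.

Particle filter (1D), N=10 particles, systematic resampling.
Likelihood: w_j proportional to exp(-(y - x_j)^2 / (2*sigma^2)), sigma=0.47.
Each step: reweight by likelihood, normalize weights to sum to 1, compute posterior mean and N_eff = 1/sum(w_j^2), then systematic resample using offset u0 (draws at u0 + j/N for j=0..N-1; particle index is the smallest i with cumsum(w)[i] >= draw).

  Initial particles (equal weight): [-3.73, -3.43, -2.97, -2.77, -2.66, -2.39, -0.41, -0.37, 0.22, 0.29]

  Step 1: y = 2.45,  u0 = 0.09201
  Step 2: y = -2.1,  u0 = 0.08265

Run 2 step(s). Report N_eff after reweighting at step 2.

step 1: w=[0.0000, 0.0000, 0.0000, 0.0000, 0.0000, 0.0000, 0.0002, 0.0004, 0.3326, 0.6668]  mean=0.2663  Neff=1.8011  idx=[8, 8, 8, 9, 9, 9, 9, 9, 9, 9]
step 2: w=[0.1583, 0.1583, 0.1583, 0.0750, 0.0750, 0.0750, 0.0750, 0.0750, 0.0750, 0.0750]  mean=0.2568  Neff=8.7303  idx=[0, 1, 1, 2, 3, 4, 5, 7, 8, 9]

N_eff = 8.7303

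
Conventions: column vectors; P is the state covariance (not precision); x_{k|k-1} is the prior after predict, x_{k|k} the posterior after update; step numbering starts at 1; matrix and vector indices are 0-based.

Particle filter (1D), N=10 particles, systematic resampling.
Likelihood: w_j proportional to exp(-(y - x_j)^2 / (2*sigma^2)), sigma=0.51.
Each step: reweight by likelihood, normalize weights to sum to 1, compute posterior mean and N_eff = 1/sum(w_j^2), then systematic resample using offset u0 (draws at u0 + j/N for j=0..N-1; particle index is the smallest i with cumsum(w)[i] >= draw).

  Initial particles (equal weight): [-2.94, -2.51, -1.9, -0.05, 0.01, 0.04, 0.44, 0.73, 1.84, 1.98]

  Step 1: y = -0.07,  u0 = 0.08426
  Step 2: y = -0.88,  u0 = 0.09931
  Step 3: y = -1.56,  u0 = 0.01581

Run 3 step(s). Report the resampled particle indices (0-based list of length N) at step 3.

step 1: w=[0.0000, 0.0000, 0.0004, 0.2585, 0.2555, 0.2527, 0.1569, 0.0756, 0.0002, 0.0001]  mean=0.1238  Neff=4.4183  idx=[3, 3, 4, 4, 4, 5, 5, 6, 6, 7]
step 2: w=[0.1606, 0.1606, 0.1317, 0.1317, 0.1317, 0.1186, 0.1186, 0.0212, 0.0212, 0.0041]  mean=0.0191  Neff=7.5382  idx=[0, 1, 1, 2, 3, 4, 4, 5, 6, 9]
step 3: w=[0.1434, 0.1434, 0.1434, 0.1005, 0.1005, 0.1005, 0.1005, 0.0837, 0.0837, 0.0005]  mean=-0.0104  Neff=8.6149  idx=[0, 0, 1, 2, 2, 3, 4, 5, 6, 7]

resampled_idx = [0, 0, 1, 2, 2, 3, 4, 5, 6, 7]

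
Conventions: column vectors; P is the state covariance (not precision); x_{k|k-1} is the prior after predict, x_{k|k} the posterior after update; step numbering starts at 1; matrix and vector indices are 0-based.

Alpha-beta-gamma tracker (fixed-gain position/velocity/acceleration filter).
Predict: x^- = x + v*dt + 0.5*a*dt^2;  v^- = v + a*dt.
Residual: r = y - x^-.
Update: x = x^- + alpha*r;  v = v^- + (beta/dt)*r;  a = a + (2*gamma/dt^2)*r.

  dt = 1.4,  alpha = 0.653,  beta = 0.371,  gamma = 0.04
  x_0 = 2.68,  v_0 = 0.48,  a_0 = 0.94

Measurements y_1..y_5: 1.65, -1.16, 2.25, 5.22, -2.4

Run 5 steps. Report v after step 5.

v_post = 0.1479

step 1: x_pred=4.2732  r=-2.6232  x^+=2.5603  v^+=1.1009  a^+=0.8329
step 2: x_pred=4.9177  r=-6.0777  x^+=0.9490  v^+=0.6564  a^+=0.5849
step 3: x_pred=2.4410  r=-0.1910  x^+=2.3163  v^+=1.4245  a^+=0.5771
step 4: x_pred=4.8762  r=0.3438  x^+=5.1007  v^+=2.3235  a^+=0.5911
step 5: x_pred=8.9329  r=-11.3329  x^+=1.5325  v^+=0.1479  a^+=0.1285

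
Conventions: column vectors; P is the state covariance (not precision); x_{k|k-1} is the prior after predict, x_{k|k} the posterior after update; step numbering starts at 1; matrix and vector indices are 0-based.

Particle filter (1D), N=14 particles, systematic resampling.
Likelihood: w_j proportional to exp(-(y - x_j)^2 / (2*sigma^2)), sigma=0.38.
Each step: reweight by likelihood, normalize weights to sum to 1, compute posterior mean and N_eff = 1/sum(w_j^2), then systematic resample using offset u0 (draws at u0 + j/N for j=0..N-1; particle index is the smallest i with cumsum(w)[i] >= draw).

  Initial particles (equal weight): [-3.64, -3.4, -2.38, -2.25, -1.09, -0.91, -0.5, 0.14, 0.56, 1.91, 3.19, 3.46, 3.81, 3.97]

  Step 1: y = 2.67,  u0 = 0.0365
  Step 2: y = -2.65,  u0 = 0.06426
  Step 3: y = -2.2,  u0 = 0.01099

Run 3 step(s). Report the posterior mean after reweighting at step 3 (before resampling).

step 1: w=[0.0000, 0.0000, 0.0000, 0.0000, 0.0000, 0.0000, 0.0000, 0.0000, 0.0000, 0.2061, 0.5971, 0.1755, 0.0169, 0.0044]  mean=2.9875  Neff=2.3248  idx=[9, 9, 9, 10, 10, 10, 10, 10, 10, 10, 10, 11, 11, 11]
step 2: w=[0.3333, 0.3333, 0.3333, 0.0000, 0.0000, 0.0000, 0.0000, 0.0000, 0.0000, 0.0000, 0.0000, 0.0000, 0.0000, 0.0000]  mean=1.9100  Neff=3.0000  idx=[0, 0, 0, 0, 1, 1, 1, 1, 1, 2, 2, 2, 2, 2]
step 3: w=[0.0714, 0.0714, 0.0714, 0.0714, 0.0714, 0.0714, 0.0714, 0.0714, 0.0714, 0.0714, 0.0714, 0.0714, 0.0714, 0.0714]  mean=1.9100  Neff=14.0000  idx=[0, 1, 2, 3, 4, 5, 6, 7, 8, 9, 10, 11, 12, 13]

post_mean = 1.9100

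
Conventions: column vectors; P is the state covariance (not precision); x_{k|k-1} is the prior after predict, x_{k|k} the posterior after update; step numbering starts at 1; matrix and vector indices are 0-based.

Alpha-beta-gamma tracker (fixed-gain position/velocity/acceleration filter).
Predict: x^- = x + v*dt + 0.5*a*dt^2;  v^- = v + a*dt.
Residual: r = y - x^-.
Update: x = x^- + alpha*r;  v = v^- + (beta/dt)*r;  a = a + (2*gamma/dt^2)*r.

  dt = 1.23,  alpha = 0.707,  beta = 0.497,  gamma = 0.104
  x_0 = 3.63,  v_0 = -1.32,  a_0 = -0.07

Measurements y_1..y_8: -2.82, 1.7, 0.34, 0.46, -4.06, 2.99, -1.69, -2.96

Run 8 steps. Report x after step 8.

step 1: x_pred=1.9534  r=-4.7734  x^+=-1.4214  v^+=-3.3349  a^+=-0.7263
step 2: x_pred=-6.0727  r=7.7727  x^+=-0.5774  v^+=-1.0875  a^+=0.3423
step 3: x_pred=-1.6561  r=1.9961  x^+=-0.2449  v^+=0.1401  a^+=0.6168
step 4: x_pred=0.3940  r=0.0660  x^+=0.4407  v^+=0.9254  a^+=0.6258
step 5: x_pred=2.0523  r=-6.1123  x^+=-2.2691  v^+=-0.7746  a^+=-0.2145
step 6: x_pred=-3.3841  r=6.3741  x^+=1.1224  v^+=1.5371  a^+=0.6618
step 7: x_pred=3.5137  r=-5.2037  x^+=-0.1653  v^+=0.2485  a^+=-0.0536
step 8: x_pred=0.0999  r=-3.0599  x^+=-2.0635  v^+=-1.0537  a^+=-0.4743

x_post = -2.0635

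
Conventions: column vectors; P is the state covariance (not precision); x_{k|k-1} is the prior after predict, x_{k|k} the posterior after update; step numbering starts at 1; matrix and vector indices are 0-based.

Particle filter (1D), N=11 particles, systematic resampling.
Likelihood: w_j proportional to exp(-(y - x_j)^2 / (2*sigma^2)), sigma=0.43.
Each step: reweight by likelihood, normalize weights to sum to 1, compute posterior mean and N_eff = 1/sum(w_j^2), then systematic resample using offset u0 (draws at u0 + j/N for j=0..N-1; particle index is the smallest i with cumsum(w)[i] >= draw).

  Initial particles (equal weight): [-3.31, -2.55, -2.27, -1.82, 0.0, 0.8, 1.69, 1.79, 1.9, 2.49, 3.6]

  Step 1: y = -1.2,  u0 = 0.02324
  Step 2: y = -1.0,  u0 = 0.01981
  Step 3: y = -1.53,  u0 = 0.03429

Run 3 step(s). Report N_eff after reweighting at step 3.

N_eff = 11.0000

step 1: w=[0.0000, 0.0170, 0.1060, 0.8292, 0.0477, 0.0000, 0.0000, 0.0000, 0.0000, 0.0000, 0.0000]  mean=-1.7931  Neff=1.4258  idx=[2, 2, 3, 3, 3, 3, 3, 3, 3, 3, 3]
step 2: w=[0.0086, 0.0086, 0.1092, 0.1092, 0.1092, 0.1092, 0.1092, 0.1092, 0.1092, 0.1092, 0.1092]  mean=-1.8277  Neff=9.3044  idx=[2, 2, 3, 4, 5, 6, 7, 7, 8, 9, 10]
step 3: w=[0.0909, 0.0909, 0.0909, 0.0909, 0.0909, 0.0909, 0.0909, 0.0909, 0.0909, 0.0909, 0.0909]  mean=-1.8200  Neff=11.0000  idx=[0, 1, 2, 3, 4, 5, 6, 7, 8, 9, 10]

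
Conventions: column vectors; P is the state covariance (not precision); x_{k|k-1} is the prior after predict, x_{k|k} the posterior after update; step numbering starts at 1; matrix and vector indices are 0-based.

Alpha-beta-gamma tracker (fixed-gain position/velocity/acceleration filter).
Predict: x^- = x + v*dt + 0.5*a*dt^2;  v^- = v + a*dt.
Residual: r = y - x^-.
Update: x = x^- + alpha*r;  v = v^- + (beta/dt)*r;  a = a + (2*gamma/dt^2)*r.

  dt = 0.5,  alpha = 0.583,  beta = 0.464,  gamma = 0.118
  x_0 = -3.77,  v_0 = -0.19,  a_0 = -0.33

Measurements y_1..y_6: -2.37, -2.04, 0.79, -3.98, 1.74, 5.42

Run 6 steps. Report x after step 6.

x_post = 3.6013

step 1: x_pred=-3.9062  r=1.5362  x^+=-3.0106  v^+=1.0706  a^+=1.1202
step 2: x_pred=-2.3353  r=0.2953  x^+=-2.1631  v^+=1.9048  a^+=1.3990
step 3: x_pred=-1.0359  r=1.8259  x^+=0.0286  v^+=4.2987  a^+=3.1226
step 4: x_pred=2.5683  r=-6.5483  x^+=-1.2494  v^+=-0.2168  a^+=-3.0590
step 5: x_pred=-1.7402  r=3.4802  x^+=0.2888  v^+=1.4833  a^+=0.2263
step 6: x_pred=1.0587  r=4.3613  x^+=3.6013  v^+=5.6437  a^+=4.3434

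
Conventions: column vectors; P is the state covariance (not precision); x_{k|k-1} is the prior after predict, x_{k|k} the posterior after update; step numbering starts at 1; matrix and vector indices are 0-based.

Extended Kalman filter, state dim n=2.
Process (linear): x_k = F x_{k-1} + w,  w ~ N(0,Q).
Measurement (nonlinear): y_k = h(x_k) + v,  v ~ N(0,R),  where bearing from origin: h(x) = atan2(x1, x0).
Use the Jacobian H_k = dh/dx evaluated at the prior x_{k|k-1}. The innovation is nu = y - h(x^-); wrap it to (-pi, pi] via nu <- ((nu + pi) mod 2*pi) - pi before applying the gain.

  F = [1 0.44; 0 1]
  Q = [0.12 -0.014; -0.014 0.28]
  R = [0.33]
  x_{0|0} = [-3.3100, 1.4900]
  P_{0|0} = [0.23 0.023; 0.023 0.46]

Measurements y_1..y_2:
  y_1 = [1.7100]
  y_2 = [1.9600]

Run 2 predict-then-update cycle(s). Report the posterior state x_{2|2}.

step 1: x^-=[-2.6544, 1.4900]  P^-=[0.4593 0.2114; 0.2114 0.7400]  H_jac=[-0.1608 -0.2865]  S=[0.4221]  K=[-0.3185; -0.5828]  nu=[-0.9201]  x^+=[-2.3614, 2.0262]  P^+=[0.4165 0.1331; 0.1331 0.5966]
step 2: x^-=[-1.4699, 2.0262]  P^-=[0.7691 0.3816; 0.3816 0.8766]  H_jac=[-0.3234 -0.2346]  S=[0.5165]  K=[-0.6548; -0.6370]  nu=[-0.2384]  x^+=[-1.3138, 2.1781]  P^+=[0.5477 0.1662; 0.1662 0.6671]

x_post = [-1.3138, 2.1781]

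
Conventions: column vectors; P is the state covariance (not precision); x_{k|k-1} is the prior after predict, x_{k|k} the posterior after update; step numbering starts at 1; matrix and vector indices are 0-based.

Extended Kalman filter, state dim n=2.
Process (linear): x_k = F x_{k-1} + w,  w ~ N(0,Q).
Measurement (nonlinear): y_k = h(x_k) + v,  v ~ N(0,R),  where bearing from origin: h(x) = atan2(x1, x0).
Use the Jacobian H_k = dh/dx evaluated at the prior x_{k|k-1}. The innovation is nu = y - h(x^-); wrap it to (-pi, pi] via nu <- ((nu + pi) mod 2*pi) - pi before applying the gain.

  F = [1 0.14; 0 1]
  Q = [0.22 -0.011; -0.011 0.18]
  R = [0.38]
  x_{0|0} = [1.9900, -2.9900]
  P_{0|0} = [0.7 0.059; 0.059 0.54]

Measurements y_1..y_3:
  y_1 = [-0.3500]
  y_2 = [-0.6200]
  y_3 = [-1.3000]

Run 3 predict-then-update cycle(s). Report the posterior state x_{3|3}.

x_post = [1.3342, -2.7288]

step 1: x^-=[1.5714, -2.9900]  P^-=[0.9471 0.1236; 0.1236 0.7200]  H_jac=[0.2621 0.1377]  S=[0.4676]  K=[0.5672; 0.2813]  nu=[0.7369]  x^+=[1.9894, -2.7827]  P^+=[0.7967 0.0490; 0.0490 0.6830]
step 2: x^-=[1.5998, -2.7827]  P^-=[1.0438 0.1336; 0.1336 0.8630]  H_jac=[0.2701 0.1553]  S=[0.4882]  K=[0.6200; 0.3484]  nu=[0.4290]  x^+=[1.8658, -2.6332]  P^+=[0.8561 0.0281; 0.0281 0.8037]
step 3: x^-=[1.4971, -2.6332]  P^-=[1.0998 0.1297; 0.1297 0.9837]  H_jac=[0.2870 0.1632]  S=[0.5089]  K=[0.6618; 0.3885]  nu=[-0.2462]  x^+=[1.3342, -2.7288]  P^+=[0.8769 -0.0012; -0.0012 0.9069]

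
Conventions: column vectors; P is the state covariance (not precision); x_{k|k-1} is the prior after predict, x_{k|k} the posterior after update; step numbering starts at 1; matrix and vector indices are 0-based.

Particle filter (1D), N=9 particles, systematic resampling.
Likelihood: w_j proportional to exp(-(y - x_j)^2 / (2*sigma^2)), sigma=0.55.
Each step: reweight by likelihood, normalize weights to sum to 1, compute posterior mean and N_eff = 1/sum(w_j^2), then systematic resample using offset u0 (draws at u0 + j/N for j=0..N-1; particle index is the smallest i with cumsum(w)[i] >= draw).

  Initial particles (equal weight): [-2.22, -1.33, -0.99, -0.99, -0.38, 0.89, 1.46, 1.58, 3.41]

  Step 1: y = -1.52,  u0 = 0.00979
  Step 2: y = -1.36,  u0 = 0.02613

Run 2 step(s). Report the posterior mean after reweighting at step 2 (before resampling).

post_mean = -1.2473

step 1: w=[0.1611, 0.3412, 0.2277, 0.2277, 0.0423, 0.0000, 0.0000, 0.0000, 0.0000]  mean=-1.2784  Neff=4.0346  idx=[0, 0, 1, 1, 1, 2, 2, 3, 3]
step 2: w=[0.0435, 0.0435, 0.1474, 0.1474, 0.1474, 0.1177, 0.1177, 0.1177, 0.1177]  mean=-1.2473  Neff=8.0396  idx=[0, 2, 3, 3, 4, 5, 6, 7, 8]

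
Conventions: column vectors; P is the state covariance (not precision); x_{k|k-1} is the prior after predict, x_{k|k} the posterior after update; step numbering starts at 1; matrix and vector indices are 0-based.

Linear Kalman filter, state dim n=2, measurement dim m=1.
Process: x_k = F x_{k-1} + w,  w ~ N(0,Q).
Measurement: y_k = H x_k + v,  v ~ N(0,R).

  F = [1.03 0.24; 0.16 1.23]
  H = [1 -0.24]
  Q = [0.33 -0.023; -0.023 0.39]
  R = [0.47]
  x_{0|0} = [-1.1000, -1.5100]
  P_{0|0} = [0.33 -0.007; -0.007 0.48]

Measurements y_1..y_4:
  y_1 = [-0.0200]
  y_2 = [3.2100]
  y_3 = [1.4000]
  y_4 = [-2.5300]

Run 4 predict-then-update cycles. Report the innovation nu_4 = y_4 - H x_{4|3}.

innov = [-3.3394]

step 1: x^-=[-1.4954, -2.0333]  P^-=[0.7043 0.1639; 0.1639 1.1219]  S=[1.1602]  K=[0.5731; -0.0908]  nu=[0.9874]  x^+=[-0.9295, -2.1229]  P^+=[0.3232 0.2243; 0.2243 1.1123]
step 2: x^-=[-1.4669, -2.7599]  P^-=[0.8478 0.6514; 0.6514 2.1694]  S=[1.1301]  K=[0.6119; 0.1157]  nu=[4.0145]  x^+=[0.9895, -2.2955]  P^+=[0.4247 0.5714; 0.5714 2.1543]
step 3: x^-=[0.4683, -2.6651]  P^-=[1.1872 1.4288; 1.4288 3.8850]  S=[1.1951]  K=[0.7064; 0.4153]  nu=[0.2921]  x^+=[0.6746, -2.5438]  P^+=[0.5908 1.0781; 1.0781 3.6788]
step 4: x^-=[0.0843, -3.0210]  P^-=[1.7017 2.5676; 2.5676 6.3951]  S=[1.3076]  K=[0.8301; 0.7898]  nu=[-3.3394]  x^+=[-2.6877, -5.6585]  P^+=[0.8006 1.7103; 1.7103 5.5794]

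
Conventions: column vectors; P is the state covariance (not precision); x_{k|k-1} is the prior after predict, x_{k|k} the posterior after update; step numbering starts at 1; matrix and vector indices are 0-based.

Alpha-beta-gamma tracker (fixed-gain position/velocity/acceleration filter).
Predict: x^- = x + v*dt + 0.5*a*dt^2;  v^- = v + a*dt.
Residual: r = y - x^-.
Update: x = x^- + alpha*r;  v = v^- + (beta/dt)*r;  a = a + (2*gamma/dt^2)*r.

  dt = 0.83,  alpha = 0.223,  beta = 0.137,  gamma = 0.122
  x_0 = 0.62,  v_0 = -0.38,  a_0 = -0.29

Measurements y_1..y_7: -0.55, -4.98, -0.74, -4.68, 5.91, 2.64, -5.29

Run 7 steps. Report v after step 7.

v_post = 8.9066

step 1: x_pred=0.2047  r=-0.7547  x^+=0.0364  v^+=-0.7453  a^+=-0.5573
step 2: x_pred=-0.7741  r=-4.2059  x^+=-1.7120  v^+=-1.9021  a^+=-2.0470
step 3: x_pred=-3.9958  r=3.2558  x^+=-3.2698  v^+=-3.0636  a^+=-0.8938
step 4: x_pred=-6.1205  r=1.4405  x^+=-5.7992  v^+=-3.5677  a^+=-0.3836
step 5: x_pred=-8.8926  r=14.8026  x^+=-5.5916  v^+=-1.4428  a^+=4.8593
step 6: x_pred=-5.1154  r=7.7554  x^+=-3.3859  v^+=3.8705  a^+=7.6062
step 7: x_pred=2.4466  r=-7.7366  x^+=0.7213  v^+=8.9066  a^+=4.8660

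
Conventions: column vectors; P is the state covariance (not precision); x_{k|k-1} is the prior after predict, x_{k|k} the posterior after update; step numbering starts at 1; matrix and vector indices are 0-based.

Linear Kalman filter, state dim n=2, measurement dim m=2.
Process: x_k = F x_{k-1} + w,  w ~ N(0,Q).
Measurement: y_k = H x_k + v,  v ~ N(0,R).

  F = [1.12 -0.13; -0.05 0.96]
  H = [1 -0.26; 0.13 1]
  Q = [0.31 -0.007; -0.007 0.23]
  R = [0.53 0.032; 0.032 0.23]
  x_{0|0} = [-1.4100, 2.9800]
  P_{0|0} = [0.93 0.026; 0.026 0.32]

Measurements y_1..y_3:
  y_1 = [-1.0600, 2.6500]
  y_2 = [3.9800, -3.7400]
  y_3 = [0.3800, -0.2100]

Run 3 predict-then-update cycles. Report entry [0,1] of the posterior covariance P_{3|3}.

step 1: x^-=[-1.9666, 2.9313]  P^-=[1.4744 -0.0709; -0.0709 0.5247]  S=[2.0768 0.0187; 0.0187 0.7612]  K=[0.7176 0.1410; -0.1060 0.6798]  nu=[1.6687, -0.0256]  x^+=[-0.7728, 2.7370]  P^+=[0.3862 0.0052; 0.0052 0.1523]
step 2: x^-=[-1.2213, 2.6662]  P^-=[0.7955 -0.0420; -0.0420 0.3708]  S=[1.3724 -0.0016; -0.0016 0.6033]  K=[0.5877 0.1033; -0.1002 0.6053]  nu=[5.8945, -6.2474]  x^+=[1.5975, -1.7058]  P^+=[0.3152 0.0016; 0.0016 0.1358]
step 3: x^-=[2.0109, -1.7174]  P^-=[0.7072 -0.0399; -0.0399 0.3558]  S=[1.2820 -0.0071; -0.0071 0.5874]  K=[0.5603 0.0954; -0.1000 0.5957]  nu=[-2.0775, 1.2460]  x^+=[0.9659, -0.7675]  P^+=[0.3002 0.0008; 0.0008 0.1337]

P_post[0,1] = 0.0008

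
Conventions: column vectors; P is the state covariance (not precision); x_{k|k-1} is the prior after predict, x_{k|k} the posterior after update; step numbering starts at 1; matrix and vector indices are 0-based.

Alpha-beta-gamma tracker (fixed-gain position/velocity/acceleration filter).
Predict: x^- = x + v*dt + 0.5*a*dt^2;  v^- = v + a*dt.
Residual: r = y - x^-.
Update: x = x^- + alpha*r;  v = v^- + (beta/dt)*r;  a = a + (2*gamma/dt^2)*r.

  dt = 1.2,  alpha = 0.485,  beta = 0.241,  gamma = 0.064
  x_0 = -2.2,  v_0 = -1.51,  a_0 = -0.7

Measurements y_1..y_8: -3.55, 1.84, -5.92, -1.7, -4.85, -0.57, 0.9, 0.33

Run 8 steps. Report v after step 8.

v_post = 2.6559

step 1: x_pred=-4.5160  r=0.9660  x^+=-4.0475  v^+=-2.1560  a^+=-0.6141
step 2: x_pred=-7.0769  r=8.9169  x^+=-2.7522  v^+=-1.1022  a^+=0.1785
step 3: x_pred=-3.9463  r=-1.9737  x^+=-4.9035  v^+=-1.2844  a^+=0.0030
step 4: x_pred=-6.4426  r=4.7426  x^+=-4.1424  v^+=-0.3283  a^+=0.4246
step 5: x_pred=-4.2306  r=-0.6194  x^+=-4.5310  v^+=0.0569  a^+=0.3695
step 6: x_pred=-4.1967  r=3.6267  x^+=-2.4378  v^+=1.2287  a^+=0.6919
step 7: x_pred=-0.4652  r=1.3652  x^+=0.1969  v^+=2.3332  a^+=0.8133
step 8: x_pred=3.5823  r=-3.2523  x^+=2.0049  v^+=2.6559  a^+=0.5242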